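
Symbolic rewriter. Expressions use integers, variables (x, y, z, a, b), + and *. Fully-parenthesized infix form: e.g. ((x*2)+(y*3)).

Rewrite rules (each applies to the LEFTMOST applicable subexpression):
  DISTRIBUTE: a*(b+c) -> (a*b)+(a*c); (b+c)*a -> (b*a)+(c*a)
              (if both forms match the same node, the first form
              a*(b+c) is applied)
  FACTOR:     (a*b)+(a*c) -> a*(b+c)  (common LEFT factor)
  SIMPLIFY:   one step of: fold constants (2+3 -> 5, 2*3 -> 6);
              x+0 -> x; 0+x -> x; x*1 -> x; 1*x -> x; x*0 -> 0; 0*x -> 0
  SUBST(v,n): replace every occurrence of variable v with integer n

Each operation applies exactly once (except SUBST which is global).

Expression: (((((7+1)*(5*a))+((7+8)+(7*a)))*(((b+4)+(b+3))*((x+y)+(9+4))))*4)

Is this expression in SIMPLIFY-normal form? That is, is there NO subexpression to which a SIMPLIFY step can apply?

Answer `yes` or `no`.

Expression: (((((7+1)*(5*a))+((7+8)+(7*a)))*(((b+4)+(b+3))*((x+y)+(9+4))))*4)
Scanning for simplifiable subexpressions (pre-order)...
  at root: (((((7+1)*(5*a))+((7+8)+(7*a)))*(((b+4)+(b+3))*((x+y)+(9+4))))*4) (not simplifiable)
  at L: ((((7+1)*(5*a))+((7+8)+(7*a)))*(((b+4)+(b+3))*((x+y)+(9+4)))) (not simplifiable)
  at LL: (((7+1)*(5*a))+((7+8)+(7*a))) (not simplifiable)
  at LLL: ((7+1)*(5*a)) (not simplifiable)
  at LLLL: (7+1) (SIMPLIFIABLE)
  at LLLR: (5*a) (not simplifiable)
  at LLR: ((7+8)+(7*a)) (not simplifiable)
  at LLRL: (7+8) (SIMPLIFIABLE)
  at LLRR: (7*a) (not simplifiable)
  at LR: (((b+4)+(b+3))*((x+y)+(9+4))) (not simplifiable)
  at LRL: ((b+4)+(b+3)) (not simplifiable)
  at LRLL: (b+4) (not simplifiable)
  at LRLR: (b+3) (not simplifiable)
  at LRR: ((x+y)+(9+4)) (not simplifiable)
  at LRRL: (x+y) (not simplifiable)
  at LRRR: (9+4) (SIMPLIFIABLE)
Found simplifiable subexpr at path LLLL: (7+1)
One SIMPLIFY step would give: ((((8*(5*a))+((7+8)+(7*a)))*(((b+4)+(b+3))*((x+y)+(9+4))))*4)
-> NOT in normal form.

Answer: no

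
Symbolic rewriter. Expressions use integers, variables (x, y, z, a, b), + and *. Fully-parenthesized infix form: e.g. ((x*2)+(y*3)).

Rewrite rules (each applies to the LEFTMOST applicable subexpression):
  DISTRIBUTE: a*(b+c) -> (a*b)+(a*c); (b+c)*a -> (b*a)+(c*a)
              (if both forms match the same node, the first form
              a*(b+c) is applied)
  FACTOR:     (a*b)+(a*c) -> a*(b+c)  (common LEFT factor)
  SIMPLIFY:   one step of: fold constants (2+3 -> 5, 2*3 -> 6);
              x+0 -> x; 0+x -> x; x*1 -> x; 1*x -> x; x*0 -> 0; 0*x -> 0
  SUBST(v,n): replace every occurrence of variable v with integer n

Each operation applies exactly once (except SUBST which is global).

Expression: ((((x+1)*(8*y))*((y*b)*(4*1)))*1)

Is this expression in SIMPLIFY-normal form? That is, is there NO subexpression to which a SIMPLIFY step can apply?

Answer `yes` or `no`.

Expression: ((((x+1)*(8*y))*((y*b)*(4*1)))*1)
Scanning for simplifiable subexpressions (pre-order)...
  at root: ((((x+1)*(8*y))*((y*b)*(4*1)))*1) (SIMPLIFIABLE)
  at L: (((x+1)*(8*y))*((y*b)*(4*1))) (not simplifiable)
  at LL: ((x+1)*(8*y)) (not simplifiable)
  at LLL: (x+1) (not simplifiable)
  at LLR: (8*y) (not simplifiable)
  at LR: ((y*b)*(4*1)) (not simplifiable)
  at LRL: (y*b) (not simplifiable)
  at LRR: (4*1) (SIMPLIFIABLE)
Found simplifiable subexpr at path root: ((((x+1)*(8*y))*((y*b)*(4*1)))*1)
One SIMPLIFY step would give: (((x+1)*(8*y))*((y*b)*(4*1)))
-> NOT in normal form.

Answer: no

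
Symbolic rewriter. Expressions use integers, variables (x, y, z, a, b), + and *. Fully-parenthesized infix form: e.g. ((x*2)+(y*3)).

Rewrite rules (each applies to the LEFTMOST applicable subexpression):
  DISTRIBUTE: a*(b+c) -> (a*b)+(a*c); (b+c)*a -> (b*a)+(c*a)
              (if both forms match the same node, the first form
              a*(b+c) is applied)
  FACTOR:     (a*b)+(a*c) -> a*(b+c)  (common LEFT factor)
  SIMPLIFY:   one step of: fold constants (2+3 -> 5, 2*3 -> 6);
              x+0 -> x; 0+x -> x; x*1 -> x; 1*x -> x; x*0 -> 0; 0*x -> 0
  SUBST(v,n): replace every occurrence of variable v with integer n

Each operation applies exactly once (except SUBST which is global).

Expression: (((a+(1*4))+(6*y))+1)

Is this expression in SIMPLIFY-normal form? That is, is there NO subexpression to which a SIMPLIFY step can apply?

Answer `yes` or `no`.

Answer: no

Derivation:
Expression: (((a+(1*4))+(6*y))+1)
Scanning for simplifiable subexpressions (pre-order)...
  at root: (((a+(1*4))+(6*y))+1) (not simplifiable)
  at L: ((a+(1*4))+(6*y)) (not simplifiable)
  at LL: (a+(1*4)) (not simplifiable)
  at LLR: (1*4) (SIMPLIFIABLE)
  at LR: (6*y) (not simplifiable)
Found simplifiable subexpr at path LLR: (1*4)
One SIMPLIFY step would give: (((a+4)+(6*y))+1)
-> NOT in normal form.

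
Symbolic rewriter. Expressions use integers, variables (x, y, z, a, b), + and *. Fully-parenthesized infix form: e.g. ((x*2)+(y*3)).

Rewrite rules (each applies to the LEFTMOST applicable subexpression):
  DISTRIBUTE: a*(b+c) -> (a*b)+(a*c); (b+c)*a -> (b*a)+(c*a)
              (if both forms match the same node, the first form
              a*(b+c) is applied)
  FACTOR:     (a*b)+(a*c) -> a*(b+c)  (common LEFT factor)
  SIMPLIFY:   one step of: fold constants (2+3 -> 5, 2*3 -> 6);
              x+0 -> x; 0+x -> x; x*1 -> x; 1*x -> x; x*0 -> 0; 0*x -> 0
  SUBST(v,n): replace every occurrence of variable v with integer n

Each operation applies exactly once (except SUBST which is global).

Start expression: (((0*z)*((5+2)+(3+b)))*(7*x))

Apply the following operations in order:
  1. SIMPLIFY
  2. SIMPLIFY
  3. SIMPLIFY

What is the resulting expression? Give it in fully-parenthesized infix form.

Start: (((0*z)*((5+2)+(3+b)))*(7*x))
Apply SIMPLIFY at LL (target: (0*z)): (((0*z)*((5+2)+(3+b)))*(7*x)) -> ((0*((5+2)+(3+b)))*(7*x))
Apply SIMPLIFY at L (target: (0*((5+2)+(3+b)))): ((0*((5+2)+(3+b)))*(7*x)) -> (0*(7*x))
Apply SIMPLIFY at root (target: (0*(7*x))): (0*(7*x)) -> 0

Answer: 0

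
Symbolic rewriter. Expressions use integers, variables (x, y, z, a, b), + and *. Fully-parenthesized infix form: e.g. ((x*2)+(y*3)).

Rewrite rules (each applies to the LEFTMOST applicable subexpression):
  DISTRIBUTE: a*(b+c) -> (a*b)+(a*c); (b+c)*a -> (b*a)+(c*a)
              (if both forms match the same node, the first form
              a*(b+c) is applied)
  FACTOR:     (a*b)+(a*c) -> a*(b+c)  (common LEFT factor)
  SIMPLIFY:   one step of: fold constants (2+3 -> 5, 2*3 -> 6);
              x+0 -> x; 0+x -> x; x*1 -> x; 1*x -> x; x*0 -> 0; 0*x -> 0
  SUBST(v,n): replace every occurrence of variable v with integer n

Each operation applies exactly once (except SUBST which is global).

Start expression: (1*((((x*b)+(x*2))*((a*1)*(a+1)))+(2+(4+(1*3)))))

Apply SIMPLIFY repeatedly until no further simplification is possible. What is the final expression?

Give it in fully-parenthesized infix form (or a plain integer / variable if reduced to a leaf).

Start: (1*((((x*b)+(x*2))*((a*1)*(a+1)))+(2+(4+(1*3)))))
Step 1: at root: (1*((((x*b)+(x*2))*((a*1)*(a+1)))+(2+(4+(1*3))))) -> ((((x*b)+(x*2))*((a*1)*(a+1)))+(2+(4+(1*3)))); overall: (1*((((x*b)+(x*2))*((a*1)*(a+1)))+(2+(4+(1*3))))) -> ((((x*b)+(x*2))*((a*1)*(a+1)))+(2+(4+(1*3))))
Step 2: at LRL: (a*1) -> a; overall: ((((x*b)+(x*2))*((a*1)*(a+1)))+(2+(4+(1*3)))) -> ((((x*b)+(x*2))*(a*(a+1)))+(2+(4+(1*3))))
Step 3: at RRR: (1*3) -> 3; overall: ((((x*b)+(x*2))*(a*(a+1)))+(2+(4+(1*3)))) -> ((((x*b)+(x*2))*(a*(a+1)))+(2+(4+3)))
Step 4: at RR: (4+3) -> 7; overall: ((((x*b)+(x*2))*(a*(a+1)))+(2+(4+3))) -> ((((x*b)+(x*2))*(a*(a+1)))+(2+7))
Step 5: at R: (2+7) -> 9; overall: ((((x*b)+(x*2))*(a*(a+1)))+(2+7)) -> ((((x*b)+(x*2))*(a*(a+1)))+9)
Fixed point: ((((x*b)+(x*2))*(a*(a+1)))+9)

Answer: ((((x*b)+(x*2))*(a*(a+1)))+9)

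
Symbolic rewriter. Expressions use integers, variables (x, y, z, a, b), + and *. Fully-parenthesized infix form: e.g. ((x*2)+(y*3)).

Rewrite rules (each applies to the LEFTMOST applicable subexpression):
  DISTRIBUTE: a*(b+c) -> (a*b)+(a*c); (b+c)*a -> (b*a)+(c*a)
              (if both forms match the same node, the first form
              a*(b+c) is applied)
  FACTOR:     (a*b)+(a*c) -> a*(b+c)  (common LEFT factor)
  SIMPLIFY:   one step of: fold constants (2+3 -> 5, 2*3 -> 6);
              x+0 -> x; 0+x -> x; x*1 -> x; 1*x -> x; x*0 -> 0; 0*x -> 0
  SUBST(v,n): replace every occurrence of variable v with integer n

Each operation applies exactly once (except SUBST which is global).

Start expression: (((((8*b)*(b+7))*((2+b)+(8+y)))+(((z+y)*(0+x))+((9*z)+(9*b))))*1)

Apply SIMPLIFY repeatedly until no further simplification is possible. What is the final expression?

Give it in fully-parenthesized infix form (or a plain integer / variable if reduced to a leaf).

Answer: ((((8*b)*(b+7))*((2+b)+(8+y)))+(((z+y)*x)+((9*z)+(9*b))))

Derivation:
Start: (((((8*b)*(b+7))*((2+b)+(8+y)))+(((z+y)*(0+x))+((9*z)+(9*b))))*1)
Step 1: at root: (((((8*b)*(b+7))*((2+b)+(8+y)))+(((z+y)*(0+x))+((9*z)+(9*b))))*1) -> ((((8*b)*(b+7))*((2+b)+(8+y)))+(((z+y)*(0+x))+((9*z)+(9*b)))); overall: (((((8*b)*(b+7))*((2+b)+(8+y)))+(((z+y)*(0+x))+((9*z)+(9*b))))*1) -> ((((8*b)*(b+7))*((2+b)+(8+y)))+(((z+y)*(0+x))+((9*z)+(9*b))))
Step 2: at RLR: (0+x) -> x; overall: ((((8*b)*(b+7))*((2+b)+(8+y)))+(((z+y)*(0+x))+((9*z)+(9*b)))) -> ((((8*b)*(b+7))*((2+b)+(8+y)))+(((z+y)*x)+((9*z)+(9*b))))
Fixed point: ((((8*b)*(b+7))*((2+b)+(8+y)))+(((z+y)*x)+((9*z)+(9*b))))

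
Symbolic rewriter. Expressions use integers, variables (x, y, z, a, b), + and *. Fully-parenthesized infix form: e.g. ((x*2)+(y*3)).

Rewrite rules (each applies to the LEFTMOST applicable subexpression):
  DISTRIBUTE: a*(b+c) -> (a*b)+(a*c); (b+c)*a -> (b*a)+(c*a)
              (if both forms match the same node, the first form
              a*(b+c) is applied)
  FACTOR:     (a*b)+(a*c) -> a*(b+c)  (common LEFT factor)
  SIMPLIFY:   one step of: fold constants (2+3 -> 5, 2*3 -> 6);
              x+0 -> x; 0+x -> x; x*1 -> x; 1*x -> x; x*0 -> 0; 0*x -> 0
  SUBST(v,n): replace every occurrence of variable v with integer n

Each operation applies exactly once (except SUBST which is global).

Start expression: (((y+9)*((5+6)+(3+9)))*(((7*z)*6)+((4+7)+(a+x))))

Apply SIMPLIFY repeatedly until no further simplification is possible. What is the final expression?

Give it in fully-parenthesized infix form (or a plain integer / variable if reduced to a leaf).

Start: (((y+9)*((5+6)+(3+9)))*(((7*z)*6)+((4+7)+(a+x))))
Step 1: at LRL: (5+6) -> 11; overall: (((y+9)*((5+6)+(3+9)))*(((7*z)*6)+((4+7)+(a+x)))) -> (((y+9)*(11+(3+9)))*(((7*z)*6)+((4+7)+(a+x))))
Step 2: at LRR: (3+9) -> 12; overall: (((y+9)*(11+(3+9)))*(((7*z)*6)+((4+7)+(a+x)))) -> (((y+9)*(11+12))*(((7*z)*6)+((4+7)+(a+x))))
Step 3: at LR: (11+12) -> 23; overall: (((y+9)*(11+12))*(((7*z)*6)+((4+7)+(a+x)))) -> (((y+9)*23)*(((7*z)*6)+((4+7)+(a+x))))
Step 4: at RRL: (4+7) -> 11; overall: (((y+9)*23)*(((7*z)*6)+((4+7)+(a+x)))) -> (((y+9)*23)*(((7*z)*6)+(11+(a+x))))
Fixed point: (((y+9)*23)*(((7*z)*6)+(11+(a+x))))

Answer: (((y+9)*23)*(((7*z)*6)+(11+(a+x))))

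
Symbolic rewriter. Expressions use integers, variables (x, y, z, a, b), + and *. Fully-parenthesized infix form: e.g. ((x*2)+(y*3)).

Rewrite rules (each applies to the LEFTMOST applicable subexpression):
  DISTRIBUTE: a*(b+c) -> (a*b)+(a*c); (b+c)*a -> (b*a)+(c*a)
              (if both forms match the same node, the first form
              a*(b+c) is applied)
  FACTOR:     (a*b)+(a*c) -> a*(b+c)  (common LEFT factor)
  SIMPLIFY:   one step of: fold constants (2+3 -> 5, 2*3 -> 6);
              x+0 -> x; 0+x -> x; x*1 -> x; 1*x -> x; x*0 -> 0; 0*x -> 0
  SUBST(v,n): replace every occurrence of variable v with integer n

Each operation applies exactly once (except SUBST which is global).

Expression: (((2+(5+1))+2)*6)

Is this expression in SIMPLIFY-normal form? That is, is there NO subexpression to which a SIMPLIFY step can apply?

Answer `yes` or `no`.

Expression: (((2+(5+1))+2)*6)
Scanning for simplifiable subexpressions (pre-order)...
  at root: (((2+(5+1))+2)*6) (not simplifiable)
  at L: ((2+(5+1))+2) (not simplifiable)
  at LL: (2+(5+1)) (not simplifiable)
  at LLR: (5+1) (SIMPLIFIABLE)
Found simplifiable subexpr at path LLR: (5+1)
One SIMPLIFY step would give: (((2+6)+2)*6)
-> NOT in normal form.

Answer: no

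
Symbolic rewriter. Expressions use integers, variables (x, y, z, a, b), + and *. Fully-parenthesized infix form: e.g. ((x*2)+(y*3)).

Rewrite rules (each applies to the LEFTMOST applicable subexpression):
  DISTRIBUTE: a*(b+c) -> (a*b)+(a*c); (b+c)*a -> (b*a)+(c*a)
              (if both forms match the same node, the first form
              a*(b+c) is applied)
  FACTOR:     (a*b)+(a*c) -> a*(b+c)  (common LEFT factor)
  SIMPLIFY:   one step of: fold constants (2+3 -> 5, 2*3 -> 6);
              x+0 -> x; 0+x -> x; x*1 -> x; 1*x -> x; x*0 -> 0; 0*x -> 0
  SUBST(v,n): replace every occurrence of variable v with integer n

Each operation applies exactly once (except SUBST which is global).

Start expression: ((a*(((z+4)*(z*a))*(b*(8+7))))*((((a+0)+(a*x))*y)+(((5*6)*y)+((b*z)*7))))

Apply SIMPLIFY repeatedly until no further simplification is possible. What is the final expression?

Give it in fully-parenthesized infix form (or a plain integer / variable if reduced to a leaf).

Answer: ((a*(((z+4)*(z*a))*(b*15)))*(((a+(a*x))*y)+((30*y)+((b*z)*7))))

Derivation:
Start: ((a*(((z+4)*(z*a))*(b*(8+7))))*((((a+0)+(a*x))*y)+(((5*6)*y)+((b*z)*7))))
Step 1: at LRRR: (8+7) -> 15; overall: ((a*(((z+4)*(z*a))*(b*(8+7))))*((((a+0)+(a*x))*y)+(((5*6)*y)+((b*z)*7)))) -> ((a*(((z+4)*(z*a))*(b*15)))*((((a+0)+(a*x))*y)+(((5*6)*y)+((b*z)*7))))
Step 2: at RLLL: (a+0) -> a; overall: ((a*(((z+4)*(z*a))*(b*15)))*((((a+0)+(a*x))*y)+(((5*6)*y)+((b*z)*7)))) -> ((a*(((z+4)*(z*a))*(b*15)))*(((a+(a*x))*y)+(((5*6)*y)+((b*z)*7))))
Step 3: at RRLL: (5*6) -> 30; overall: ((a*(((z+4)*(z*a))*(b*15)))*(((a+(a*x))*y)+(((5*6)*y)+((b*z)*7)))) -> ((a*(((z+4)*(z*a))*(b*15)))*(((a+(a*x))*y)+((30*y)+((b*z)*7))))
Fixed point: ((a*(((z+4)*(z*a))*(b*15)))*(((a+(a*x))*y)+((30*y)+((b*z)*7))))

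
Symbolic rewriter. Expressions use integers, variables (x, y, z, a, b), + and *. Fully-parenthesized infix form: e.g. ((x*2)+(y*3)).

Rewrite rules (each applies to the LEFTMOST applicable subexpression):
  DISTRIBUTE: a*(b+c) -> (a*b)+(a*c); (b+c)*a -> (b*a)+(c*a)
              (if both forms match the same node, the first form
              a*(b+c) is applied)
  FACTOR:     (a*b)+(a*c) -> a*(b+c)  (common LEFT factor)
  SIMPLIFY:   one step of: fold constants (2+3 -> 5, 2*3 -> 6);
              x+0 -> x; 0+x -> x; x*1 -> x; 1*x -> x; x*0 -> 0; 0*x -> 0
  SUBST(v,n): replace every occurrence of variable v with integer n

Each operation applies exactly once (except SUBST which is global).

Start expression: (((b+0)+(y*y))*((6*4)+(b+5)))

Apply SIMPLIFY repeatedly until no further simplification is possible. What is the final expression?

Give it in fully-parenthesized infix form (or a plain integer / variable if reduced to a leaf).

Start: (((b+0)+(y*y))*((6*4)+(b+5)))
Step 1: at LL: (b+0) -> b; overall: (((b+0)+(y*y))*((6*4)+(b+5))) -> ((b+(y*y))*((6*4)+(b+5)))
Step 2: at RL: (6*4) -> 24; overall: ((b+(y*y))*((6*4)+(b+5))) -> ((b+(y*y))*(24+(b+5)))
Fixed point: ((b+(y*y))*(24+(b+5)))

Answer: ((b+(y*y))*(24+(b+5)))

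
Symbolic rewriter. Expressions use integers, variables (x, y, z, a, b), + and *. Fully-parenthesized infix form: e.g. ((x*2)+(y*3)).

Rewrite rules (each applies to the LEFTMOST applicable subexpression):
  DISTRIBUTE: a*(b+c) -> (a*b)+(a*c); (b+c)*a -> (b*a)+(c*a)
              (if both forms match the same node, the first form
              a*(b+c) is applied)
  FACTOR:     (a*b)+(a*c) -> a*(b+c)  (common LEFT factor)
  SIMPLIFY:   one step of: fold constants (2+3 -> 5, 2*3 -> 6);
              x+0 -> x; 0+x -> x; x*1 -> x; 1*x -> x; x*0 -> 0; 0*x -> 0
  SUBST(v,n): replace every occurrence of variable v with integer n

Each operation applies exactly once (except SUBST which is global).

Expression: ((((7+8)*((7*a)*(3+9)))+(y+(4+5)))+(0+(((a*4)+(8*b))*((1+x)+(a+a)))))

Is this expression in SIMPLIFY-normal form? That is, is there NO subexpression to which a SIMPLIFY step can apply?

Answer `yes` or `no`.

Expression: ((((7+8)*((7*a)*(3+9)))+(y+(4+5)))+(0+(((a*4)+(8*b))*((1+x)+(a+a)))))
Scanning for simplifiable subexpressions (pre-order)...
  at root: ((((7+8)*((7*a)*(3+9)))+(y+(4+5)))+(0+(((a*4)+(8*b))*((1+x)+(a+a))))) (not simplifiable)
  at L: (((7+8)*((7*a)*(3+9)))+(y+(4+5))) (not simplifiable)
  at LL: ((7+8)*((7*a)*(3+9))) (not simplifiable)
  at LLL: (7+8) (SIMPLIFIABLE)
  at LLR: ((7*a)*(3+9)) (not simplifiable)
  at LLRL: (7*a) (not simplifiable)
  at LLRR: (3+9) (SIMPLIFIABLE)
  at LR: (y+(4+5)) (not simplifiable)
  at LRR: (4+5) (SIMPLIFIABLE)
  at R: (0+(((a*4)+(8*b))*((1+x)+(a+a)))) (SIMPLIFIABLE)
  at RR: (((a*4)+(8*b))*((1+x)+(a+a))) (not simplifiable)
  at RRL: ((a*4)+(8*b)) (not simplifiable)
  at RRLL: (a*4) (not simplifiable)
  at RRLR: (8*b) (not simplifiable)
  at RRR: ((1+x)+(a+a)) (not simplifiable)
  at RRRL: (1+x) (not simplifiable)
  at RRRR: (a+a) (not simplifiable)
Found simplifiable subexpr at path LLL: (7+8)
One SIMPLIFY step would give: (((15*((7*a)*(3+9)))+(y+(4+5)))+(0+(((a*4)+(8*b))*((1+x)+(a+a)))))
-> NOT in normal form.

Answer: no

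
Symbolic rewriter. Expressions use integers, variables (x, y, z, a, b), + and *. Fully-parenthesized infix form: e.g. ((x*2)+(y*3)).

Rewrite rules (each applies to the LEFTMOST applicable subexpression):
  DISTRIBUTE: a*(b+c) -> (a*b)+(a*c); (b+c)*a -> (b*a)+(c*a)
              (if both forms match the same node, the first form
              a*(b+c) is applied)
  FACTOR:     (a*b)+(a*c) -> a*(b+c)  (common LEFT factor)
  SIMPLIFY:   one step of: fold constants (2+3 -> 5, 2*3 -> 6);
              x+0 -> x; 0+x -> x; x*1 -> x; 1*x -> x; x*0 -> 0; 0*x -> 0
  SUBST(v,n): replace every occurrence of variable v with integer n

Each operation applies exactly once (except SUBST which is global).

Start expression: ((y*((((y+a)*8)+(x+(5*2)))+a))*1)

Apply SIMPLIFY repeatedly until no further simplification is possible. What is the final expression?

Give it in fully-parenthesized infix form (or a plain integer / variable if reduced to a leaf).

Answer: (y*((((y+a)*8)+(x+10))+a))

Derivation:
Start: ((y*((((y+a)*8)+(x+(5*2)))+a))*1)
Step 1: at root: ((y*((((y+a)*8)+(x+(5*2)))+a))*1) -> (y*((((y+a)*8)+(x+(5*2)))+a)); overall: ((y*((((y+a)*8)+(x+(5*2)))+a))*1) -> (y*((((y+a)*8)+(x+(5*2)))+a))
Step 2: at RLRR: (5*2) -> 10; overall: (y*((((y+a)*8)+(x+(5*2)))+a)) -> (y*((((y+a)*8)+(x+10))+a))
Fixed point: (y*((((y+a)*8)+(x+10))+a))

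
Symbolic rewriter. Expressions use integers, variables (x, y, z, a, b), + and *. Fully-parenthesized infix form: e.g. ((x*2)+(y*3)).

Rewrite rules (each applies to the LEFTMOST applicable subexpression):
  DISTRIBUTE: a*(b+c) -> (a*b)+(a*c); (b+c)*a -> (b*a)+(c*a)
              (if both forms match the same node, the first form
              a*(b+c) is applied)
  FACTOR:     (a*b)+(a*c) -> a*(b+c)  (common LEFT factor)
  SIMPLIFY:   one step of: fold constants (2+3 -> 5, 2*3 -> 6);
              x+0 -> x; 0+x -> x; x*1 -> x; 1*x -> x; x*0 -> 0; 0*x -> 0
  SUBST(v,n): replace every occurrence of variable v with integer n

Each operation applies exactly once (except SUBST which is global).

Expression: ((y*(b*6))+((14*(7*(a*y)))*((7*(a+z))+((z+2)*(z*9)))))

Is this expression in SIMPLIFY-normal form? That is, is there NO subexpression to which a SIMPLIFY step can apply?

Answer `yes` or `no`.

Expression: ((y*(b*6))+((14*(7*(a*y)))*((7*(a+z))+((z+2)*(z*9)))))
Scanning for simplifiable subexpressions (pre-order)...
  at root: ((y*(b*6))+((14*(7*(a*y)))*((7*(a+z))+((z+2)*(z*9))))) (not simplifiable)
  at L: (y*(b*6)) (not simplifiable)
  at LR: (b*6) (not simplifiable)
  at R: ((14*(7*(a*y)))*((7*(a+z))+((z+2)*(z*9)))) (not simplifiable)
  at RL: (14*(7*(a*y))) (not simplifiable)
  at RLR: (7*(a*y)) (not simplifiable)
  at RLRR: (a*y) (not simplifiable)
  at RR: ((7*(a+z))+((z+2)*(z*9))) (not simplifiable)
  at RRL: (7*(a+z)) (not simplifiable)
  at RRLR: (a+z) (not simplifiable)
  at RRR: ((z+2)*(z*9)) (not simplifiable)
  at RRRL: (z+2) (not simplifiable)
  at RRRR: (z*9) (not simplifiable)
Result: no simplifiable subexpression found -> normal form.

Answer: yes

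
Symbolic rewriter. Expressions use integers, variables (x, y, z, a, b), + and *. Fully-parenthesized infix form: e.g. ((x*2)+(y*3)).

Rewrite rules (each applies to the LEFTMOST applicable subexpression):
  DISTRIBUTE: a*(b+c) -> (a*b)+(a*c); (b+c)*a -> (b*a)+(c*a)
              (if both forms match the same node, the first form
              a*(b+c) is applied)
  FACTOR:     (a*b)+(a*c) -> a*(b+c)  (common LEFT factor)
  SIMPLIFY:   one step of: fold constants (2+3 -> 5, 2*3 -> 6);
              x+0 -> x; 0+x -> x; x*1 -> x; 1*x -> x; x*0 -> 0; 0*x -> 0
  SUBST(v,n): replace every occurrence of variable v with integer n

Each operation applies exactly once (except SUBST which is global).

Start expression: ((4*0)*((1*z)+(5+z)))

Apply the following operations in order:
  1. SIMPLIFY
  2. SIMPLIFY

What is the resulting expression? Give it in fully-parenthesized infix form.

Start: ((4*0)*((1*z)+(5+z)))
Apply SIMPLIFY at L (target: (4*0)): ((4*0)*((1*z)+(5+z))) -> (0*((1*z)+(5+z)))
Apply SIMPLIFY at root (target: (0*((1*z)+(5+z)))): (0*((1*z)+(5+z))) -> 0

Answer: 0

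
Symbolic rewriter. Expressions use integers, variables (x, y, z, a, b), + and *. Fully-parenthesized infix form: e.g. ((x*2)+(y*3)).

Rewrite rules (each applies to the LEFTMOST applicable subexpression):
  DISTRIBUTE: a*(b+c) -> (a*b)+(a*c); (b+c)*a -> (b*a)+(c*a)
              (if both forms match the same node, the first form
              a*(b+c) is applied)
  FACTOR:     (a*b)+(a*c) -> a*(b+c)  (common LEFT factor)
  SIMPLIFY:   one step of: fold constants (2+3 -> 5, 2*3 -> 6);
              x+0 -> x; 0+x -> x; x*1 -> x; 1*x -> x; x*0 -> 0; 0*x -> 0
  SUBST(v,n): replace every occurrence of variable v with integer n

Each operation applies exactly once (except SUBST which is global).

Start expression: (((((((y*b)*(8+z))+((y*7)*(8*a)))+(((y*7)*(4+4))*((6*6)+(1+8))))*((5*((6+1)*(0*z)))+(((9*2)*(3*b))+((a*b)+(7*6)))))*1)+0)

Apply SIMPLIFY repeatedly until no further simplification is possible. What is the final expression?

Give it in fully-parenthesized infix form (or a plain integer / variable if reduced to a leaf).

Answer: (((((y*b)*(8+z))+((y*7)*(8*a)))+(((y*7)*8)*45))*((18*(3*b))+((a*b)+42)))

Derivation:
Start: (((((((y*b)*(8+z))+((y*7)*(8*a)))+(((y*7)*(4+4))*((6*6)+(1+8))))*((5*((6+1)*(0*z)))+(((9*2)*(3*b))+((a*b)+(7*6)))))*1)+0)
Step 1: at root: (((((((y*b)*(8+z))+((y*7)*(8*a)))+(((y*7)*(4+4))*((6*6)+(1+8))))*((5*((6+1)*(0*z)))+(((9*2)*(3*b))+((a*b)+(7*6)))))*1)+0) -> ((((((y*b)*(8+z))+((y*7)*(8*a)))+(((y*7)*(4+4))*((6*6)+(1+8))))*((5*((6+1)*(0*z)))+(((9*2)*(3*b))+((a*b)+(7*6)))))*1); overall: (((((((y*b)*(8+z))+((y*7)*(8*a)))+(((y*7)*(4+4))*((6*6)+(1+8))))*((5*((6+1)*(0*z)))+(((9*2)*(3*b))+((a*b)+(7*6)))))*1)+0) -> ((((((y*b)*(8+z))+((y*7)*(8*a)))+(((y*7)*(4+4))*((6*6)+(1+8))))*((5*((6+1)*(0*z)))+(((9*2)*(3*b))+((a*b)+(7*6)))))*1)
Step 2: at root: ((((((y*b)*(8+z))+((y*7)*(8*a)))+(((y*7)*(4+4))*((6*6)+(1+8))))*((5*((6+1)*(0*z)))+(((9*2)*(3*b))+((a*b)+(7*6)))))*1) -> (((((y*b)*(8+z))+((y*7)*(8*a)))+(((y*7)*(4+4))*((6*6)+(1+8))))*((5*((6+1)*(0*z)))+(((9*2)*(3*b))+((a*b)+(7*6))))); overall: ((((((y*b)*(8+z))+((y*7)*(8*a)))+(((y*7)*(4+4))*((6*6)+(1+8))))*((5*((6+1)*(0*z)))+(((9*2)*(3*b))+((a*b)+(7*6)))))*1) -> (((((y*b)*(8+z))+((y*7)*(8*a)))+(((y*7)*(4+4))*((6*6)+(1+8))))*((5*((6+1)*(0*z)))+(((9*2)*(3*b))+((a*b)+(7*6)))))
Step 3: at LRLR: (4+4) -> 8; overall: (((((y*b)*(8+z))+((y*7)*(8*a)))+(((y*7)*(4+4))*((6*6)+(1+8))))*((5*((6+1)*(0*z)))+(((9*2)*(3*b))+((a*b)+(7*6))))) -> (((((y*b)*(8+z))+((y*7)*(8*a)))+(((y*7)*8)*((6*6)+(1+8))))*((5*((6+1)*(0*z)))+(((9*2)*(3*b))+((a*b)+(7*6)))))
Step 4: at LRRL: (6*6) -> 36; overall: (((((y*b)*(8+z))+((y*7)*(8*a)))+(((y*7)*8)*((6*6)+(1+8))))*((5*((6+1)*(0*z)))+(((9*2)*(3*b))+((a*b)+(7*6))))) -> (((((y*b)*(8+z))+((y*7)*(8*a)))+(((y*7)*8)*(36+(1+8))))*((5*((6+1)*(0*z)))+(((9*2)*(3*b))+((a*b)+(7*6)))))
Step 5: at LRRR: (1+8) -> 9; overall: (((((y*b)*(8+z))+((y*7)*(8*a)))+(((y*7)*8)*(36+(1+8))))*((5*((6+1)*(0*z)))+(((9*2)*(3*b))+((a*b)+(7*6))))) -> (((((y*b)*(8+z))+((y*7)*(8*a)))+(((y*7)*8)*(36+9)))*((5*((6+1)*(0*z)))+(((9*2)*(3*b))+((a*b)+(7*6)))))
Step 6: at LRR: (36+9) -> 45; overall: (((((y*b)*(8+z))+((y*7)*(8*a)))+(((y*7)*8)*(36+9)))*((5*((6+1)*(0*z)))+(((9*2)*(3*b))+((a*b)+(7*6))))) -> (((((y*b)*(8+z))+((y*7)*(8*a)))+(((y*7)*8)*45))*((5*((6+1)*(0*z)))+(((9*2)*(3*b))+((a*b)+(7*6)))))
Step 7: at RLRL: (6+1) -> 7; overall: (((((y*b)*(8+z))+((y*7)*(8*a)))+(((y*7)*8)*45))*((5*((6+1)*(0*z)))+(((9*2)*(3*b))+((a*b)+(7*6))))) -> (((((y*b)*(8+z))+((y*7)*(8*a)))+(((y*7)*8)*45))*((5*(7*(0*z)))+(((9*2)*(3*b))+((a*b)+(7*6)))))
Step 8: at RLRR: (0*z) -> 0; overall: (((((y*b)*(8+z))+((y*7)*(8*a)))+(((y*7)*8)*45))*((5*(7*(0*z)))+(((9*2)*(3*b))+((a*b)+(7*6))))) -> (((((y*b)*(8+z))+((y*7)*(8*a)))+(((y*7)*8)*45))*((5*(7*0))+(((9*2)*(3*b))+((a*b)+(7*6)))))
Step 9: at RLR: (7*0) -> 0; overall: (((((y*b)*(8+z))+((y*7)*(8*a)))+(((y*7)*8)*45))*((5*(7*0))+(((9*2)*(3*b))+((a*b)+(7*6))))) -> (((((y*b)*(8+z))+((y*7)*(8*a)))+(((y*7)*8)*45))*((5*0)+(((9*2)*(3*b))+((a*b)+(7*6)))))
Step 10: at RL: (5*0) -> 0; overall: (((((y*b)*(8+z))+((y*7)*(8*a)))+(((y*7)*8)*45))*((5*0)+(((9*2)*(3*b))+((a*b)+(7*6))))) -> (((((y*b)*(8+z))+((y*7)*(8*a)))+(((y*7)*8)*45))*(0+(((9*2)*(3*b))+((a*b)+(7*6)))))
Step 11: at R: (0+(((9*2)*(3*b))+((a*b)+(7*6)))) -> (((9*2)*(3*b))+((a*b)+(7*6))); overall: (((((y*b)*(8+z))+((y*7)*(8*a)))+(((y*7)*8)*45))*(0+(((9*2)*(3*b))+((a*b)+(7*6))))) -> (((((y*b)*(8+z))+((y*7)*(8*a)))+(((y*7)*8)*45))*(((9*2)*(3*b))+((a*b)+(7*6))))
Step 12: at RLL: (9*2) -> 18; overall: (((((y*b)*(8+z))+((y*7)*(8*a)))+(((y*7)*8)*45))*(((9*2)*(3*b))+((a*b)+(7*6)))) -> (((((y*b)*(8+z))+((y*7)*(8*a)))+(((y*7)*8)*45))*((18*(3*b))+((a*b)+(7*6))))
Step 13: at RRR: (7*6) -> 42; overall: (((((y*b)*(8+z))+((y*7)*(8*a)))+(((y*7)*8)*45))*((18*(3*b))+((a*b)+(7*6)))) -> (((((y*b)*(8+z))+((y*7)*(8*a)))+(((y*7)*8)*45))*((18*(3*b))+((a*b)+42)))
Fixed point: (((((y*b)*(8+z))+((y*7)*(8*a)))+(((y*7)*8)*45))*((18*(3*b))+((a*b)+42)))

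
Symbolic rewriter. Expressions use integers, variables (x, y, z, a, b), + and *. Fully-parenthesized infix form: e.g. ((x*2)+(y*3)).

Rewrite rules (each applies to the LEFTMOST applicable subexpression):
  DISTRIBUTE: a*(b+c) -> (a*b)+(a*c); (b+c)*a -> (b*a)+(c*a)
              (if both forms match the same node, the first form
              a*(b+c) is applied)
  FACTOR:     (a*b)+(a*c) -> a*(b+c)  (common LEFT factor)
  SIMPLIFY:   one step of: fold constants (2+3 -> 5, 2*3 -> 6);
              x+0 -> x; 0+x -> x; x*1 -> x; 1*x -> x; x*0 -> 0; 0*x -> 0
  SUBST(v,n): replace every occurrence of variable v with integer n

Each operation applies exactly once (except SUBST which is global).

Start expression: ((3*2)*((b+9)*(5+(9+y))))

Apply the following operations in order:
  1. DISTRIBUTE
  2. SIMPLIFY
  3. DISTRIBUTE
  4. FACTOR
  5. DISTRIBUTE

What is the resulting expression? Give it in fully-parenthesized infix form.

Answer: ((6*((b+9)*5))+(6*((b+9)*(9+y))))

Derivation:
Start: ((3*2)*((b+9)*(5+(9+y))))
Apply DISTRIBUTE at R (target: ((b+9)*(5+(9+y)))): ((3*2)*((b+9)*(5+(9+y)))) -> ((3*2)*(((b+9)*5)+((b+9)*(9+y))))
Apply SIMPLIFY at L (target: (3*2)): ((3*2)*(((b+9)*5)+((b+9)*(9+y)))) -> (6*(((b+9)*5)+((b+9)*(9+y))))
Apply DISTRIBUTE at root (target: (6*(((b+9)*5)+((b+9)*(9+y))))): (6*(((b+9)*5)+((b+9)*(9+y)))) -> ((6*((b+9)*5))+(6*((b+9)*(9+y))))
Apply FACTOR at root (target: ((6*((b+9)*5))+(6*((b+9)*(9+y))))): ((6*((b+9)*5))+(6*((b+9)*(9+y)))) -> (6*(((b+9)*5)+((b+9)*(9+y))))
Apply DISTRIBUTE at root (target: (6*(((b+9)*5)+((b+9)*(9+y))))): (6*(((b+9)*5)+((b+9)*(9+y)))) -> ((6*((b+9)*5))+(6*((b+9)*(9+y))))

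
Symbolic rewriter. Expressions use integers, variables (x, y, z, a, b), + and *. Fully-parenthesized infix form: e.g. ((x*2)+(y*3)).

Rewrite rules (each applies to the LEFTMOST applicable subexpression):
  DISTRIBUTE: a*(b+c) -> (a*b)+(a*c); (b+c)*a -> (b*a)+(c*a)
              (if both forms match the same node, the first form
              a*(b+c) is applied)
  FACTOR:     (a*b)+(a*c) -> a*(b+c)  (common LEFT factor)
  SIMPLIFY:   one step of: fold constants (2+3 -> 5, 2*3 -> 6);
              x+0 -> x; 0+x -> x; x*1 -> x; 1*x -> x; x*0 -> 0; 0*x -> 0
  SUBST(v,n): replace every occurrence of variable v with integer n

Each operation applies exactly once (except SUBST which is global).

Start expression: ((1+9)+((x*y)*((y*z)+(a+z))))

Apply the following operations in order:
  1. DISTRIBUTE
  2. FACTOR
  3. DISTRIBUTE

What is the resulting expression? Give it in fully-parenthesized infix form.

Start: ((1+9)+((x*y)*((y*z)+(a+z))))
Apply DISTRIBUTE at R (target: ((x*y)*((y*z)+(a+z)))): ((1+9)+((x*y)*((y*z)+(a+z)))) -> ((1+9)+(((x*y)*(y*z))+((x*y)*(a+z))))
Apply FACTOR at R (target: (((x*y)*(y*z))+((x*y)*(a+z)))): ((1+9)+(((x*y)*(y*z))+((x*y)*(a+z)))) -> ((1+9)+((x*y)*((y*z)+(a+z))))
Apply DISTRIBUTE at R (target: ((x*y)*((y*z)+(a+z)))): ((1+9)+((x*y)*((y*z)+(a+z)))) -> ((1+9)+(((x*y)*(y*z))+((x*y)*(a+z))))

Answer: ((1+9)+(((x*y)*(y*z))+((x*y)*(a+z))))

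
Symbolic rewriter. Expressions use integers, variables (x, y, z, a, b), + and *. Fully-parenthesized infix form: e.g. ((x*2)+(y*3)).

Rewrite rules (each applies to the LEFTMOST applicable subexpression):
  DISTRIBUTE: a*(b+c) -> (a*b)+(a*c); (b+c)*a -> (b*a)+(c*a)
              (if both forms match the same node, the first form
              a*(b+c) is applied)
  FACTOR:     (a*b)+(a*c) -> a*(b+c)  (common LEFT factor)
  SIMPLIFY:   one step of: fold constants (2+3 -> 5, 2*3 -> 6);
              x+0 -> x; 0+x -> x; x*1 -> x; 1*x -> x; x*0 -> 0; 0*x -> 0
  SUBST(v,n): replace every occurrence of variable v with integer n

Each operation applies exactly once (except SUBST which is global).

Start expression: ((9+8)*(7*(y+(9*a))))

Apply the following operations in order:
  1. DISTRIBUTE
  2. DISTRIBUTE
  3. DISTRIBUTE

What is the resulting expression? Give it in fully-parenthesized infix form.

Start: ((9+8)*(7*(y+(9*a))))
Apply DISTRIBUTE at root (target: ((9+8)*(7*(y+(9*a))))): ((9+8)*(7*(y+(9*a)))) -> ((9*(7*(y+(9*a))))+(8*(7*(y+(9*a)))))
Apply DISTRIBUTE at LR (target: (7*(y+(9*a)))): ((9*(7*(y+(9*a))))+(8*(7*(y+(9*a))))) -> ((9*((7*y)+(7*(9*a))))+(8*(7*(y+(9*a)))))
Apply DISTRIBUTE at L (target: (9*((7*y)+(7*(9*a))))): ((9*((7*y)+(7*(9*a))))+(8*(7*(y+(9*a))))) -> (((9*(7*y))+(9*(7*(9*a))))+(8*(7*(y+(9*a)))))

Answer: (((9*(7*y))+(9*(7*(9*a))))+(8*(7*(y+(9*a)))))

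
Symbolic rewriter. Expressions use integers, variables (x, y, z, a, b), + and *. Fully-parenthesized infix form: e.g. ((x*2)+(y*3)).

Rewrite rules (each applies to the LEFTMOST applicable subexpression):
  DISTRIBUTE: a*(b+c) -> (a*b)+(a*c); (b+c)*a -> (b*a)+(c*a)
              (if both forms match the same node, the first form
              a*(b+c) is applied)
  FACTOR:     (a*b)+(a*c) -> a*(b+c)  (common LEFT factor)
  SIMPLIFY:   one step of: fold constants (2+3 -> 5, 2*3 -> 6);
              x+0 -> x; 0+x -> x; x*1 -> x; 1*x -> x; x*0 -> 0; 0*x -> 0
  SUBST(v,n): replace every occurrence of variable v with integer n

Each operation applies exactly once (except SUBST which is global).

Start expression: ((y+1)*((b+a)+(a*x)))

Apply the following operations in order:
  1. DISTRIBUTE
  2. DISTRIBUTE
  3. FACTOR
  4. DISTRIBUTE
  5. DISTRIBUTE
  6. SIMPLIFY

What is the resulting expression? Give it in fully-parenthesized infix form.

Start: ((y+1)*((b+a)+(a*x)))
Apply DISTRIBUTE at root (target: ((y+1)*((b+a)+(a*x)))): ((y+1)*((b+a)+(a*x))) -> (((y+1)*(b+a))+((y+1)*(a*x)))
Apply DISTRIBUTE at L (target: ((y+1)*(b+a))): (((y+1)*(b+a))+((y+1)*(a*x))) -> ((((y+1)*b)+((y+1)*a))+((y+1)*(a*x)))
Apply FACTOR at L (target: (((y+1)*b)+((y+1)*a))): ((((y+1)*b)+((y+1)*a))+((y+1)*(a*x))) -> (((y+1)*(b+a))+((y+1)*(a*x)))
Apply DISTRIBUTE at L (target: ((y+1)*(b+a))): (((y+1)*(b+a))+((y+1)*(a*x))) -> ((((y+1)*b)+((y+1)*a))+((y+1)*(a*x)))
Apply DISTRIBUTE at LL (target: ((y+1)*b)): ((((y+1)*b)+((y+1)*a))+((y+1)*(a*x))) -> ((((y*b)+(1*b))+((y+1)*a))+((y+1)*(a*x)))
Apply SIMPLIFY at LLR (target: (1*b)): ((((y*b)+(1*b))+((y+1)*a))+((y+1)*(a*x))) -> ((((y*b)+b)+((y+1)*a))+((y+1)*(a*x)))

Answer: ((((y*b)+b)+((y+1)*a))+((y+1)*(a*x)))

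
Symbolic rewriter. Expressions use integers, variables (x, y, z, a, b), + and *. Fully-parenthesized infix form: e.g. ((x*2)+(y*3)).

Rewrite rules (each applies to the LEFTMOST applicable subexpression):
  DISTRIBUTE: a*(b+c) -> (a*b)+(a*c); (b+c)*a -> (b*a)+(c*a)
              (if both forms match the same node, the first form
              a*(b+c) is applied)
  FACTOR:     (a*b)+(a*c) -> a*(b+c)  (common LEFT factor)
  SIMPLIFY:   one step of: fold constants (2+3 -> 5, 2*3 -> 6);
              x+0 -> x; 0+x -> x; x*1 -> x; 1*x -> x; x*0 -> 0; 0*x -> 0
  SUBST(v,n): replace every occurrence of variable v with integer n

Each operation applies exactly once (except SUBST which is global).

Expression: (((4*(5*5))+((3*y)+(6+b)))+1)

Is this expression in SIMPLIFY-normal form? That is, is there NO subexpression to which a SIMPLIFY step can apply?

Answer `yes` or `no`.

Expression: (((4*(5*5))+((3*y)+(6+b)))+1)
Scanning for simplifiable subexpressions (pre-order)...
  at root: (((4*(5*5))+((3*y)+(6+b)))+1) (not simplifiable)
  at L: ((4*(5*5))+((3*y)+(6+b))) (not simplifiable)
  at LL: (4*(5*5)) (not simplifiable)
  at LLR: (5*5) (SIMPLIFIABLE)
  at LR: ((3*y)+(6+b)) (not simplifiable)
  at LRL: (3*y) (not simplifiable)
  at LRR: (6+b) (not simplifiable)
Found simplifiable subexpr at path LLR: (5*5)
One SIMPLIFY step would give: (((4*25)+((3*y)+(6+b)))+1)
-> NOT in normal form.

Answer: no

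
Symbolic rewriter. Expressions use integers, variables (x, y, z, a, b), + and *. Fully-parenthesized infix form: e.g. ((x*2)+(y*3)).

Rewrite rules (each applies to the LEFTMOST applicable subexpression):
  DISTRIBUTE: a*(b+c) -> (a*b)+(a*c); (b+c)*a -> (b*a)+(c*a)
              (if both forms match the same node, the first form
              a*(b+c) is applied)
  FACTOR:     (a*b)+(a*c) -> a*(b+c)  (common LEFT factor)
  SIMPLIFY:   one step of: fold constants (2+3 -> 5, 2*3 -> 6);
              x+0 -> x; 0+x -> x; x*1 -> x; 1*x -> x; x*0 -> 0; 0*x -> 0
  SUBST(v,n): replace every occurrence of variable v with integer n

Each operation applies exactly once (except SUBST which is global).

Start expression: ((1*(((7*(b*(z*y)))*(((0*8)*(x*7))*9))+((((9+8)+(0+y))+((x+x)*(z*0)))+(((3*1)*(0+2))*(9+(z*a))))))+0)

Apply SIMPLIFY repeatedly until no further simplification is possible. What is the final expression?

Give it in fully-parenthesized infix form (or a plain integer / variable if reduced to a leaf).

Start: ((1*(((7*(b*(z*y)))*(((0*8)*(x*7))*9))+((((9+8)+(0+y))+((x+x)*(z*0)))+(((3*1)*(0+2))*(9+(z*a))))))+0)
Step 1: at root: ((1*(((7*(b*(z*y)))*(((0*8)*(x*7))*9))+((((9+8)+(0+y))+((x+x)*(z*0)))+(((3*1)*(0+2))*(9+(z*a))))))+0) -> (1*(((7*(b*(z*y)))*(((0*8)*(x*7))*9))+((((9+8)+(0+y))+((x+x)*(z*0)))+(((3*1)*(0+2))*(9+(z*a)))))); overall: ((1*(((7*(b*(z*y)))*(((0*8)*(x*7))*9))+((((9+8)+(0+y))+((x+x)*(z*0)))+(((3*1)*(0+2))*(9+(z*a))))))+0) -> (1*(((7*(b*(z*y)))*(((0*8)*(x*7))*9))+((((9+8)+(0+y))+((x+x)*(z*0)))+(((3*1)*(0+2))*(9+(z*a))))))
Step 2: at root: (1*(((7*(b*(z*y)))*(((0*8)*(x*7))*9))+((((9+8)+(0+y))+((x+x)*(z*0)))+(((3*1)*(0+2))*(9+(z*a)))))) -> (((7*(b*(z*y)))*(((0*8)*(x*7))*9))+((((9+8)+(0+y))+((x+x)*(z*0)))+(((3*1)*(0+2))*(9+(z*a))))); overall: (1*(((7*(b*(z*y)))*(((0*8)*(x*7))*9))+((((9+8)+(0+y))+((x+x)*(z*0)))+(((3*1)*(0+2))*(9+(z*a)))))) -> (((7*(b*(z*y)))*(((0*8)*(x*7))*9))+((((9+8)+(0+y))+((x+x)*(z*0)))+(((3*1)*(0+2))*(9+(z*a)))))
Step 3: at LRLL: (0*8) -> 0; overall: (((7*(b*(z*y)))*(((0*8)*(x*7))*9))+((((9+8)+(0+y))+((x+x)*(z*0)))+(((3*1)*(0+2))*(9+(z*a))))) -> (((7*(b*(z*y)))*((0*(x*7))*9))+((((9+8)+(0+y))+((x+x)*(z*0)))+(((3*1)*(0+2))*(9+(z*a)))))
Step 4: at LRL: (0*(x*7)) -> 0; overall: (((7*(b*(z*y)))*((0*(x*7))*9))+((((9+8)+(0+y))+((x+x)*(z*0)))+(((3*1)*(0+2))*(9+(z*a))))) -> (((7*(b*(z*y)))*(0*9))+((((9+8)+(0+y))+((x+x)*(z*0)))+(((3*1)*(0+2))*(9+(z*a)))))
Step 5: at LR: (0*9) -> 0; overall: (((7*(b*(z*y)))*(0*9))+((((9+8)+(0+y))+((x+x)*(z*0)))+(((3*1)*(0+2))*(9+(z*a))))) -> (((7*(b*(z*y)))*0)+((((9+8)+(0+y))+((x+x)*(z*0)))+(((3*1)*(0+2))*(9+(z*a)))))
Step 6: at L: ((7*(b*(z*y)))*0) -> 0; overall: (((7*(b*(z*y)))*0)+((((9+8)+(0+y))+((x+x)*(z*0)))+(((3*1)*(0+2))*(9+(z*a))))) -> (0+((((9+8)+(0+y))+((x+x)*(z*0)))+(((3*1)*(0+2))*(9+(z*a)))))
Step 7: at root: (0+((((9+8)+(0+y))+((x+x)*(z*0)))+(((3*1)*(0+2))*(9+(z*a))))) -> ((((9+8)+(0+y))+((x+x)*(z*0)))+(((3*1)*(0+2))*(9+(z*a)))); overall: (0+((((9+8)+(0+y))+((x+x)*(z*0)))+(((3*1)*(0+2))*(9+(z*a))))) -> ((((9+8)+(0+y))+((x+x)*(z*0)))+(((3*1)*(0+2))*(9+(z*a))))
Step 8: at LLL: (9+8) -> 17; overall: ((((9+8)+(0+y))+((x+x)*(z*0)))+(((3*1)*(0+2))*(9+(z*a)))) -> (((17+(0+y))+((x+x)*(z*0)))+(((3*1)*(0+2))*(9+(z*a))))
Step 9: at LLR: (0+y) -> y; overall: (((17+(0+y))+((x+x)*(z*0)))+(((3*1)*(0+2))*(9+(z*a)))) -> (((17+y)+((x+x)*(z*0)))+(((3*1)*(0+2))*(9+(z*a))))
Step 10: at LRR: (z*0) -> 0; overall: (((17+y)+((x+x)*(z*0)))+(((3*1)*(0+2))*(9+(z*a)))) -> (((17+y)+((x+x)*0))+(((3*1)*(0+2))*(9+(z*a))))
Step 11: at LR: ((x+x)*0) -> 0; overall: (((17+y)+((x+x)*0))+(((3*1)*(0+2))*(9+(z*a)))) -> (((17+y)+0)+(((3*1)*(0+2))*(9+(z*a))))
Step 12: at L: ((17+y)+0) -> (17+y); overall: (((17+y)+0)+(((3*1)*(0+2))*(9+(z*a)))) -> ((17+y)+(((3*1)*(0+2))*(9+(z*a))))
Step 13: at RLL: (3*1) -> 3; overall: ((17+y)+(((3*1)*(0+2))*(9+(z*a)))) -> ((17+y)+((3*(0+2))*(9+(z*a))))
Step 14: at RLR: (0+2) -> 2; overall: ((17+y)+((3*(0+2))*(9+(z*a)))) -> ((17+y)+((3*2)*(9+(z*a))))
Step 15: at RL: (3*2) -> 6; overall: ((17+y)+((3*2)*(9+(z*a)))) -> ((17+y)+(6*(9+(z*a))))
Fixed point: ((17+y)+(6*(9+(z*a))))

Answer: ((17+y)+(6*(9+(z*a))))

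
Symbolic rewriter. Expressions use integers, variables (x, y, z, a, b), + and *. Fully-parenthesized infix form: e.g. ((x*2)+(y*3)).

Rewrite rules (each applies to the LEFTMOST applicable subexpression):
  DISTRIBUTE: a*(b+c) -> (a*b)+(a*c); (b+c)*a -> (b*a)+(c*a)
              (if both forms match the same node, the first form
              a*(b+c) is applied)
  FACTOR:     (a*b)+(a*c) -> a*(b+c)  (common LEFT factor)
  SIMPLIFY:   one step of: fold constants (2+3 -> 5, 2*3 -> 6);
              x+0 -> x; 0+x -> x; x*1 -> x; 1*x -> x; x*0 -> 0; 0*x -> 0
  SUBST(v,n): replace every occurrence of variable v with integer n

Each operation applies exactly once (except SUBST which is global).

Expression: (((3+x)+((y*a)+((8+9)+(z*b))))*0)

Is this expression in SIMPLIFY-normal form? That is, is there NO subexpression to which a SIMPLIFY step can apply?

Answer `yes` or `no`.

Expression: (((3+x)+((y*a)+((8+9)+(z*b))))*0)
Scanning for simplifiable subexpressions (pre-order)...
  at root: (((3+x)+((y*a)+((8+9)+(z*b))))*0) (SIMPLIFIABLE)
  at L: ((3+x)+((y*a)+((8+9)+(z*b)))) (not simplifiable)
  at LL: (3+x) (not simplifiable)
  at LR: ((y*a)+((8+9)+(z*b))) (not simplifiable)
  at LRL: (y*a) (not simplifiable)
  at LRR: ((8+9)+(z*b)) (not simplifiable)
  at LRRL: (8+9) (SIMPLIFIABLE)
  at LRRR: (z*b) (not simplifiable)
Found simplifiable subexpr at path root: (((3+x)+((y*a)+((8+9)+(z*b))))*0)
One SIMPLIFY step would give: 0
-> NOT in normal form.

Answer: no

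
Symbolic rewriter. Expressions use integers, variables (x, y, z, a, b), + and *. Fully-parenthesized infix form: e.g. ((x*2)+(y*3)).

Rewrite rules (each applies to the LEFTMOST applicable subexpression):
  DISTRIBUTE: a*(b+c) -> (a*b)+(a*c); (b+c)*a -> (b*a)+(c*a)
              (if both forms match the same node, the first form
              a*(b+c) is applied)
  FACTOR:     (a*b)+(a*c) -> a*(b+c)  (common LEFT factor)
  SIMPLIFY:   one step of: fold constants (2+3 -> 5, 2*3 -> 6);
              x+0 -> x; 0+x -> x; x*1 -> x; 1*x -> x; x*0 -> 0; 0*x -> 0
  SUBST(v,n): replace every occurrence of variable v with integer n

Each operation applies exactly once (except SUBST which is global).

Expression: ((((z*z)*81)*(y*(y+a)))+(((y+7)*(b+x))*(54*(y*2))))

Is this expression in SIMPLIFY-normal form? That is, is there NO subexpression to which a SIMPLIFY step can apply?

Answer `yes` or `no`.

Answer: yes

Derivation:
Expression: ((((z*z)*81)*(y*(y+a)))+(((y+7)*(b+x))*(54*(y*2))))
Scanning for simplifiable subexpressions (pre-order)...
  at root: ((((z*z)*81)*(y*(y+a)))+(((y+7)*(b+x))*(54*(y*2)))) (not simplifiable)
  at L: (((z*z)*81)*(y*(y+a))) (not simplifiable)
  at LL: ((z*z)*81) (not simplifiable)
  at LLL: (z*z) (not simplifiable)
  at LR: (y*(y+a)) (not simplifiable)
  at LRR: (y+a) (not simplifiable)
  at R: (((y+7)*(b+x))*(54*(y*2))) (not simplifiable)
  at RL: ((y+7)*(b+x)) (not simplifiable)
  at RLL: (y+7) (not simplifiable)
  at RLR: (b+x) (not simplifiable)
  at RR: (54*(y*2)) (not simplifiable)
  at RRR: (y*2) (not simplifiable)
Result: no simplifiable subexpression found -> normal form.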